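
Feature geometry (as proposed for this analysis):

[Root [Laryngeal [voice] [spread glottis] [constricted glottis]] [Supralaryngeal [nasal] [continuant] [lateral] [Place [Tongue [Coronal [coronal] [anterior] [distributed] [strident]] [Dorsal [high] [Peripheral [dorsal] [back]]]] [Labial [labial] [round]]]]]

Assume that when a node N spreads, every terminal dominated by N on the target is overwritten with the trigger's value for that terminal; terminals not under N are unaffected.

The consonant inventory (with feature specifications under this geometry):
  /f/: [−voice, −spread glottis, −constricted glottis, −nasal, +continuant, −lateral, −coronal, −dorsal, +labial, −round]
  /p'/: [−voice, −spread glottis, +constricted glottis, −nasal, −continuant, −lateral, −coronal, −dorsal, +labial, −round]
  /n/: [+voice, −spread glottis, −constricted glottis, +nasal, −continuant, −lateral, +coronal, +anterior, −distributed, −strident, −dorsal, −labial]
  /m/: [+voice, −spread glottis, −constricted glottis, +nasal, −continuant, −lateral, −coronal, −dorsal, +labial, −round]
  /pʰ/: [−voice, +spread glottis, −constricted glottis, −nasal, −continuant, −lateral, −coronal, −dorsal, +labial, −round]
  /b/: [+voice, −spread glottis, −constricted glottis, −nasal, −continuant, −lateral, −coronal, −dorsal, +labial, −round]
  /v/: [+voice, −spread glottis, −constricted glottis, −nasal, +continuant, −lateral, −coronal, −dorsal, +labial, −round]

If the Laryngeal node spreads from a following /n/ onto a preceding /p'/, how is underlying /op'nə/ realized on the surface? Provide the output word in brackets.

[obnə]

Laryngeal immediately or transitively dominates [voice], [spread glottis], [constricted glottis].
After delinking /p'/'s Laryngeal and linking /n/'s, the affected terminals become [+voice], [−spread glottis], [−constricted glottis]; [nasal], [continuant], [lateral], … (outside Laryngeal) are retained from /p'/.
Among the inventory, only /b/ has exactly this specification, giving the surface form [obnə].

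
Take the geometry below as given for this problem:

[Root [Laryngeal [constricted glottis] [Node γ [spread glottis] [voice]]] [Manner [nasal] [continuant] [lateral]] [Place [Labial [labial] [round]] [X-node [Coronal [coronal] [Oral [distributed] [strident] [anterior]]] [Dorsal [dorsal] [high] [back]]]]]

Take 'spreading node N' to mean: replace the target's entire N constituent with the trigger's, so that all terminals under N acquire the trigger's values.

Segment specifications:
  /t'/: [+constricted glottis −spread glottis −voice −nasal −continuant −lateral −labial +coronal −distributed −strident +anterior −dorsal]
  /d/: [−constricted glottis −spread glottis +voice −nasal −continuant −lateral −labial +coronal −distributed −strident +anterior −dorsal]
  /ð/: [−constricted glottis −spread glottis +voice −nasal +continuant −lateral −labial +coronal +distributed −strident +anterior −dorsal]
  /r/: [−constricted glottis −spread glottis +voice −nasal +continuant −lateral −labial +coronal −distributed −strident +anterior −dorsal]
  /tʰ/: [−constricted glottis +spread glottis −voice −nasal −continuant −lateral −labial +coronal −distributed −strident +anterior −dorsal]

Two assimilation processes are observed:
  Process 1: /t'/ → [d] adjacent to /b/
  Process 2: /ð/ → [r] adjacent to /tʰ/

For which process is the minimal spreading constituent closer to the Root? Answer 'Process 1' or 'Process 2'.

In Process 1, [voice], [constricted glottis] change, so the minimal spreading node is Laryngeal at depth 1.
Process 2: the feature that changes is [distributed]; the minimal node is [distributed] (depth 5).
Laryngeal is closer to Root than [distributed], so Process 1 spreads the higher node.

Process 1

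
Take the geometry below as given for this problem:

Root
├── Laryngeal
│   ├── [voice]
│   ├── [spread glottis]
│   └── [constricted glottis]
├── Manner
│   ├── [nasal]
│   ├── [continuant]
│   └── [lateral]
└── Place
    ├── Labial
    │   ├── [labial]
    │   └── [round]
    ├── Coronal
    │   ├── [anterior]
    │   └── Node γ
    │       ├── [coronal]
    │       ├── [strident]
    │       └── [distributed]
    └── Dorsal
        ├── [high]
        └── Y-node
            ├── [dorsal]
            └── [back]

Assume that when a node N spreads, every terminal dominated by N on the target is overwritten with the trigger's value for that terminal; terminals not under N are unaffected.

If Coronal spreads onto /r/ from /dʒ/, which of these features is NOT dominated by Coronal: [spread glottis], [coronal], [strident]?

[spread glottis]

The terminals dominated by Coronal are [anterior], [coronal], [strident], [distributed].
Of the listed options, [coronal], [strident] are among these and would be overwritten by spreading Coronal.
[spread glottis] is not within the Coronal subtree (it hangs from Laryngeal), so /r/'s [spread glottis] value survives.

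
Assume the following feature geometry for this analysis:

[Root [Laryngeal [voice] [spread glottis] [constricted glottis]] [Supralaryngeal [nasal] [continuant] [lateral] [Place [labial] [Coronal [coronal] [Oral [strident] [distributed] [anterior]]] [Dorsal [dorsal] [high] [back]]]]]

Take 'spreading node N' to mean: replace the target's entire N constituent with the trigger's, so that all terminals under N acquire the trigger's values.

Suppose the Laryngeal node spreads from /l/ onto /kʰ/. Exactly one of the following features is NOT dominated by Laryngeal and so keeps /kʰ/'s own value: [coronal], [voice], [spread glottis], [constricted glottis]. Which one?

The terminals dominated by Laryngeal are [voice], [spread glottis], [constricted glottis].
Of the listed options, [spread glottis], [constricted glottis], [voice] are among these and would be overwritten by spreading Laryngeal.
But [coronal] is a dependent of Coronal, outside Laryngeal; it is therefore untouched by the spreading.

[coronal]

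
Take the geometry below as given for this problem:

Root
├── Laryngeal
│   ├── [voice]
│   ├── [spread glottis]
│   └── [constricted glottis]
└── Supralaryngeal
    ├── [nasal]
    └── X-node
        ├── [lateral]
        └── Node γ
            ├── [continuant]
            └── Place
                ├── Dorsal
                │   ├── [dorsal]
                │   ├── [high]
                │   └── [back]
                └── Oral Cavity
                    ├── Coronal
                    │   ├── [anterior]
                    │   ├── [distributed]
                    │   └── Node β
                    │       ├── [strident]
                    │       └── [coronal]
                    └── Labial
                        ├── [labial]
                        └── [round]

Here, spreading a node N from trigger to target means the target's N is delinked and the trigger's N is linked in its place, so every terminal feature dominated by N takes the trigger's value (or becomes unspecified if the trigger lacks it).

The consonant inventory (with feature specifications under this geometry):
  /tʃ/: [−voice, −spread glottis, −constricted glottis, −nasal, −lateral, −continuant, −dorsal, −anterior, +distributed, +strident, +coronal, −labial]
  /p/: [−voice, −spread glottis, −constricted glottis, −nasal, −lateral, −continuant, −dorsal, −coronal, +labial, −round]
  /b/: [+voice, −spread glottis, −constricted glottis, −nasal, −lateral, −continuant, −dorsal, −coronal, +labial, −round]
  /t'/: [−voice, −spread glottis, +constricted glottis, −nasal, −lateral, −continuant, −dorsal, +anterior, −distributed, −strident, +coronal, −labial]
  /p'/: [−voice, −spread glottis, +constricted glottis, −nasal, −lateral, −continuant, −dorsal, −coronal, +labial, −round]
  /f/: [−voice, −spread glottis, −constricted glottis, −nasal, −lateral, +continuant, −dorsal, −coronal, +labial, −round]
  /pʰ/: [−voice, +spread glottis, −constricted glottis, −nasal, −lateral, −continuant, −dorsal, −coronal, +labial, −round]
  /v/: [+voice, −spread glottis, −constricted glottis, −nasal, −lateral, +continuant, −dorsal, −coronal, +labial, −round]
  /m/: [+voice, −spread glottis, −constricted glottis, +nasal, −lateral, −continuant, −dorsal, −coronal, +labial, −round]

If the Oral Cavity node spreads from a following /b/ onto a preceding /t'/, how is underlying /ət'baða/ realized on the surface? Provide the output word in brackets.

[əp'baða]

Terminals under Oral Cavity in this geometry: [anterior], [distributed], [strident], [coronal], [labial], [round].
Spreading Oral Cavity from /b/ onto /t'/ replaces those values with /b/'s: [−coronal], [+labial], [−round]. Features outside Oral Cavity ([voice], [spread glottis], [constricted glottis], …) stay as in /t'/.
Among the inventory, only /p'/ has exactly this specification, giving the surface form [əp'baða].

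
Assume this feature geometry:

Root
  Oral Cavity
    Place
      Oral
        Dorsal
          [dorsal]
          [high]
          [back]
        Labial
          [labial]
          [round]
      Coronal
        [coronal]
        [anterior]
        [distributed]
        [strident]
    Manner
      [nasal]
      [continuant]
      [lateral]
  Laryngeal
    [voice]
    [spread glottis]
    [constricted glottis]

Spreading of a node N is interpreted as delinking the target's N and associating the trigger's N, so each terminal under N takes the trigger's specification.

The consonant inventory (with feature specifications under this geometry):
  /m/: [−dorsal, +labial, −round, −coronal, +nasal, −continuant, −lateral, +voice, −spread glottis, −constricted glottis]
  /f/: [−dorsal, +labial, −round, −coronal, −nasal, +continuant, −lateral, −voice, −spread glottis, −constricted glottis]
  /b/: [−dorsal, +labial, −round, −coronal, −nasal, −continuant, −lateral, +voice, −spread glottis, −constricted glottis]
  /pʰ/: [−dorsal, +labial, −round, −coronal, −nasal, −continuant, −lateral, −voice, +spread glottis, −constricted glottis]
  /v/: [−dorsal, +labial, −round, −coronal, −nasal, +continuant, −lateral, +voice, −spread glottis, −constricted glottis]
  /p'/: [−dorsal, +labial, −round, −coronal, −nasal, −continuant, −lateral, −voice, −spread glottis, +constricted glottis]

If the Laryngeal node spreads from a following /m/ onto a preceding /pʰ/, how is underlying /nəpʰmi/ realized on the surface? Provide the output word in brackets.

The Laryngeal node dominates the terminals [voice], [spread glottis], [constricted glottis].
Spreading Laryngeal from /m/ onto /pʰ/ replaces those values with /m/'s: [+voice], [−spread glottis], [−constricted glottis]. Features outside Laryngeal ([dorsal], [labial], [round], …) stay as in /pʰ/.
The resulting bundle matches /b/ in the inventory; substituting it for /pʰ/ gives [nəbmi].

[nəbmi]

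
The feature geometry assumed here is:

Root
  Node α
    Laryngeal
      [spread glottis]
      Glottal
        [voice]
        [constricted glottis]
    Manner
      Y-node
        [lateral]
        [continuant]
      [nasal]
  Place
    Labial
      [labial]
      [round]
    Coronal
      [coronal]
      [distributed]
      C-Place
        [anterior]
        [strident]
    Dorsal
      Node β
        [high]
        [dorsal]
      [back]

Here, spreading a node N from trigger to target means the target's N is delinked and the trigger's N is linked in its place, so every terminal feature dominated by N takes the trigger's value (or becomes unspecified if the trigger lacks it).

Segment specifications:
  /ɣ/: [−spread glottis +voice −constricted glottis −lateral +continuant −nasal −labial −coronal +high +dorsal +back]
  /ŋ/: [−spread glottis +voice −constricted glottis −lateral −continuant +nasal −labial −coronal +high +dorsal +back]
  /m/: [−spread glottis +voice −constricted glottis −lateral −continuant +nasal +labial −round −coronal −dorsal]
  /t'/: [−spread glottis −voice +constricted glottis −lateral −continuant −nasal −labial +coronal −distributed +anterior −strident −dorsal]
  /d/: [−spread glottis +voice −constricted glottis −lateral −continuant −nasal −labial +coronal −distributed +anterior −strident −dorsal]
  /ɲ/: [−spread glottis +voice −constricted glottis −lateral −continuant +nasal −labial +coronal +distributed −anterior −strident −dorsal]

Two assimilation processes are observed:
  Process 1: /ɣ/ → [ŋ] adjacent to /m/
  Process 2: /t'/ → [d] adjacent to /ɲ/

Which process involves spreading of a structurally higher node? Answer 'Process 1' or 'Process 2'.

In Process 1, [nasal], [continuant] change, so the minimal spreading node is Manner at depth 2.
In Process 2, [voice], [constricted glottis] change, so the minimal spreading node is Glottal at depth 3.
Manner is closer to Root than Glottal, so Process 1 spreads the higher node.

Process 1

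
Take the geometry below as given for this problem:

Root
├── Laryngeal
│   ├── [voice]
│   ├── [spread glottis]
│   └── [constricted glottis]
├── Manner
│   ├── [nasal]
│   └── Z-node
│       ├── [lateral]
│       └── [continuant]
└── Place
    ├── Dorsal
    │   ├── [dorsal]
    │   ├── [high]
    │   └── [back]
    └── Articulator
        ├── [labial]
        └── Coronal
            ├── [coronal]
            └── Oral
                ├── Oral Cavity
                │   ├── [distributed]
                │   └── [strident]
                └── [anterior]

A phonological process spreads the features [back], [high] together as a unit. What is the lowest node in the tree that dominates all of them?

[back] is immediately dominated by Dorsal.
[high] is immediately dominated by Dorsal.
The listed terminals split across distinct daughters of Dorsal, so Dorsal itself is the smallest node containing them all.

Dorsal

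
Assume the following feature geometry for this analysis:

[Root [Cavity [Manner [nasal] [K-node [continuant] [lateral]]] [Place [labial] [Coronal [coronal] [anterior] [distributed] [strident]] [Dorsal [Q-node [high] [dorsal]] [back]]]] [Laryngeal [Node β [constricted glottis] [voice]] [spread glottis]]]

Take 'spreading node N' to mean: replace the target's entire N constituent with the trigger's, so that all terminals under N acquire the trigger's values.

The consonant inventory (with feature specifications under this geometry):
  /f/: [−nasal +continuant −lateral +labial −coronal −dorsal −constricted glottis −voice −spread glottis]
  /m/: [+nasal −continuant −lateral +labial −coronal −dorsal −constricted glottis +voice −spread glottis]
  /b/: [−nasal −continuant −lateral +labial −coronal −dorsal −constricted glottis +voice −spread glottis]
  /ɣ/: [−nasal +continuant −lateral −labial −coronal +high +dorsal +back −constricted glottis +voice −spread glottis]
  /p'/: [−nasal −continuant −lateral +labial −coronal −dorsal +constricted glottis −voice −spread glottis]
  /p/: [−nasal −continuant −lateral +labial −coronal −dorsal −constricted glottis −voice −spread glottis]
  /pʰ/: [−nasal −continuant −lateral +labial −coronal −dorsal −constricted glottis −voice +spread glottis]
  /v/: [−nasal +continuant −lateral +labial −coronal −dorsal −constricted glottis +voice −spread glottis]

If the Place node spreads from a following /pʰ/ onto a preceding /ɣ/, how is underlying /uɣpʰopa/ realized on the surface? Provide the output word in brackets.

Terminals under Place in this geometry: [labial], [coronal], [anterior], [distributed], [strident], [high], [dorsal], [back].
Spreading Place from /pʰ/ onto /ɣ/ replaces those values with /pʰ/'s: [+labial], [−coronal], [−dorsal]. Features outside Place ([nasal], [continuant], [lateral], …) stay as in /ɣ/.
Among the inventory, only /v/ has exactly this specification, giving the surface form [uvpʰopa].

[uvpʰopa]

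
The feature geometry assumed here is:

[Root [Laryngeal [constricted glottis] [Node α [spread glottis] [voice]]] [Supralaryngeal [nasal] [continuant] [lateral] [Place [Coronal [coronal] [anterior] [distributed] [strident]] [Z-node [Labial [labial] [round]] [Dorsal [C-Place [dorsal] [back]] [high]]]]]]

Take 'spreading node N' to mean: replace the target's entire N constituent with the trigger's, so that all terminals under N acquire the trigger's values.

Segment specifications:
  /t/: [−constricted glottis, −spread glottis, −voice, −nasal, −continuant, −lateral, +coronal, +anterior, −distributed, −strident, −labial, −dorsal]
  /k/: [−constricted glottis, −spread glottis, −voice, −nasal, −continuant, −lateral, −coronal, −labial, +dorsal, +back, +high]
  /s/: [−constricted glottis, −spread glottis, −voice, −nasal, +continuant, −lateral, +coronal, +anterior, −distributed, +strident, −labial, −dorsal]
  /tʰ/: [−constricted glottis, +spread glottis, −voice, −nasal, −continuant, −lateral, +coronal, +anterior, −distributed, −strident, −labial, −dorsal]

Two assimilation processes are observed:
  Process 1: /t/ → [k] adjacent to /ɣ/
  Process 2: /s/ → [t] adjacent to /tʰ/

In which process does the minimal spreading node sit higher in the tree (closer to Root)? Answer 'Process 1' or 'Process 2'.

Process 2

Process 1: the features that change are [coronal], [anterior], [distributed], [strident], [dorsal], [high], [back]; the minimal node is Place (depth 2).
Process 2: the features that change are [continuant], [strident]; the minimal node is Supralaryngeal (depth 1).
Supralaryngeal is closer to Root than Place, so Process 2 spreads the higher node.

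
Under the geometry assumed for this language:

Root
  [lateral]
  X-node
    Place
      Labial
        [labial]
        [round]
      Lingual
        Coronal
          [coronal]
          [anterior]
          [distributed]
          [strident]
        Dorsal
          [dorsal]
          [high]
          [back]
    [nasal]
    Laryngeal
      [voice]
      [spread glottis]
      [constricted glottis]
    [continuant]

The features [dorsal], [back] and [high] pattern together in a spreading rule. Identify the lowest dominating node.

[dorsal] is immediately dominated by Dorsal.
[back] is immediately dominated by Dorsal.
[high] is immediately dominated by Dorsal.
The listed terminals split across distinct daughters of Dorsal, so Dorsal itself is the smallest node containing them all.

Dorsal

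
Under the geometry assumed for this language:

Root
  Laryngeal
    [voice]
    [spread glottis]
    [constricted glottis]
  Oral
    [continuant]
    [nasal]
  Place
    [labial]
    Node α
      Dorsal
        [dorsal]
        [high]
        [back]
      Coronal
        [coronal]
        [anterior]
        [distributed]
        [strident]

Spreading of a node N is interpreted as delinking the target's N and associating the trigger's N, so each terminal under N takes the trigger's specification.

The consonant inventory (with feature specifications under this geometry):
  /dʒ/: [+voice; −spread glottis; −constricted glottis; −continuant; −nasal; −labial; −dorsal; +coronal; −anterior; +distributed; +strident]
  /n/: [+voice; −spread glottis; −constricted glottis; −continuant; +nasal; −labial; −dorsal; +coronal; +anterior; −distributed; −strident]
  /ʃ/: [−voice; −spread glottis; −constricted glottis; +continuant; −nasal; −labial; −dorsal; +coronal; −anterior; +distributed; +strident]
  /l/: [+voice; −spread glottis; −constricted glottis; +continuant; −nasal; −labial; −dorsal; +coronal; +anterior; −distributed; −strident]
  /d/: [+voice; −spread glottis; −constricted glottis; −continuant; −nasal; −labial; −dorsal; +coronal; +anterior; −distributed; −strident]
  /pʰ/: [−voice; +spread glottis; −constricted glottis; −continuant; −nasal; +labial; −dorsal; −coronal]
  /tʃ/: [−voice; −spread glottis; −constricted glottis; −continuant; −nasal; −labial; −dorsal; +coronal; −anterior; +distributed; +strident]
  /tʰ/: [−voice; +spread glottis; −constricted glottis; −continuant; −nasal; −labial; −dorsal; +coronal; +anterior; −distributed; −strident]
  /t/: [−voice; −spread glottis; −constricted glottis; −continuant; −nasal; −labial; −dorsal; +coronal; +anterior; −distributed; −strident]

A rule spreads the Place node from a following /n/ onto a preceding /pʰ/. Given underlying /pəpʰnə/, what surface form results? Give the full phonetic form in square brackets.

Terminals under Place in this geometry: [labial], [dorsal], [high], [back], [coronal], [anterior], [distributed], [strident].
After delinking /pʰ/'s Place and linking /n/'s, the affected terminals become [−labial], [−dorsal], [+coronal], [+anterior], [−distributed], [−strident]; [voice], [spread glottis], [constricted glottis], … (outside Place) are retained from /pʰ/.
Among the inventory, only /tʰ/ has exactly this specification, giving the surface form [pətʰnə].

[pətʰnə]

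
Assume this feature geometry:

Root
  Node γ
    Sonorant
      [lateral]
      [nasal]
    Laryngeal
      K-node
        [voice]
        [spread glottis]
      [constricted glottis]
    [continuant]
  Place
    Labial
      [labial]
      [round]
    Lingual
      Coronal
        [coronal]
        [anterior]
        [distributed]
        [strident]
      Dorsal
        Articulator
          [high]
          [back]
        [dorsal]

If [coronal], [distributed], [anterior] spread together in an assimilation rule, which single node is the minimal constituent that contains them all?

Coronal

[coronal] lies under Coronal (below Place).
[distributed]: Root ▹ Place ▹ Lingual ▹ Coronal ▹ [distributed].
[anterior]: Root ▹ Place ▹ Lingual ▹ Coronal ▹ [anterior].
These paths first converge at Coronal; no daughter of Coronal dominates all 3 features, so Coronal is the minimal constituent.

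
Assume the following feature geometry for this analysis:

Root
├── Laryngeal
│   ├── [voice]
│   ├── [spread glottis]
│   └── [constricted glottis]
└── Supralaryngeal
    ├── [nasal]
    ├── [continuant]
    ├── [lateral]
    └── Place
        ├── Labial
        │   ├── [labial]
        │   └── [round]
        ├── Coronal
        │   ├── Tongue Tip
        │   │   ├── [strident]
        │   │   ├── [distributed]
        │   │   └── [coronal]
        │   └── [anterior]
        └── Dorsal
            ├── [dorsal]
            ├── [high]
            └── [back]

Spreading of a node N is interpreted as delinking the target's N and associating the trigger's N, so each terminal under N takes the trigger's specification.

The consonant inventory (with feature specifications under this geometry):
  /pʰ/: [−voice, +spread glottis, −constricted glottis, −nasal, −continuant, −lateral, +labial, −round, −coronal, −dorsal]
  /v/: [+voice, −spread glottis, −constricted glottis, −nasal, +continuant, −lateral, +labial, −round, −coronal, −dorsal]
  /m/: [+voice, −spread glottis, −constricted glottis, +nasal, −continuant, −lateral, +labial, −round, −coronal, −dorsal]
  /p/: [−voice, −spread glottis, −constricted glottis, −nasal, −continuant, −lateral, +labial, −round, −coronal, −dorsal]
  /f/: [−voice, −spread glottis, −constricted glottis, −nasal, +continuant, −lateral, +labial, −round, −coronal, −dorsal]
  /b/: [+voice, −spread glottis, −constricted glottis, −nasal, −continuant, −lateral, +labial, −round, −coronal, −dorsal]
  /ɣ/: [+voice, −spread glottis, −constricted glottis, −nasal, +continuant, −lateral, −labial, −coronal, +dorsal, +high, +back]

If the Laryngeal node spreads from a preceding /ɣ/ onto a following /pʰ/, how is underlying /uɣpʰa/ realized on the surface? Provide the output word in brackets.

The Laryngeal node dominates the terminals [voice], [spread glottis], [constricted glottis].
Spreading Laryngeal from /ɣ/ onto /pʰ/ replaces those values with /ɣ/'s: [+voice], [−spread glottis], [−constricted glottis]. Features outside Laryngeal ([nasal], [continuant], [lateral], …) stay as in /pʰ/.
Among the inventory, only /b/ has exactly this specification, giving the surface form [uɣba].

[uɣba]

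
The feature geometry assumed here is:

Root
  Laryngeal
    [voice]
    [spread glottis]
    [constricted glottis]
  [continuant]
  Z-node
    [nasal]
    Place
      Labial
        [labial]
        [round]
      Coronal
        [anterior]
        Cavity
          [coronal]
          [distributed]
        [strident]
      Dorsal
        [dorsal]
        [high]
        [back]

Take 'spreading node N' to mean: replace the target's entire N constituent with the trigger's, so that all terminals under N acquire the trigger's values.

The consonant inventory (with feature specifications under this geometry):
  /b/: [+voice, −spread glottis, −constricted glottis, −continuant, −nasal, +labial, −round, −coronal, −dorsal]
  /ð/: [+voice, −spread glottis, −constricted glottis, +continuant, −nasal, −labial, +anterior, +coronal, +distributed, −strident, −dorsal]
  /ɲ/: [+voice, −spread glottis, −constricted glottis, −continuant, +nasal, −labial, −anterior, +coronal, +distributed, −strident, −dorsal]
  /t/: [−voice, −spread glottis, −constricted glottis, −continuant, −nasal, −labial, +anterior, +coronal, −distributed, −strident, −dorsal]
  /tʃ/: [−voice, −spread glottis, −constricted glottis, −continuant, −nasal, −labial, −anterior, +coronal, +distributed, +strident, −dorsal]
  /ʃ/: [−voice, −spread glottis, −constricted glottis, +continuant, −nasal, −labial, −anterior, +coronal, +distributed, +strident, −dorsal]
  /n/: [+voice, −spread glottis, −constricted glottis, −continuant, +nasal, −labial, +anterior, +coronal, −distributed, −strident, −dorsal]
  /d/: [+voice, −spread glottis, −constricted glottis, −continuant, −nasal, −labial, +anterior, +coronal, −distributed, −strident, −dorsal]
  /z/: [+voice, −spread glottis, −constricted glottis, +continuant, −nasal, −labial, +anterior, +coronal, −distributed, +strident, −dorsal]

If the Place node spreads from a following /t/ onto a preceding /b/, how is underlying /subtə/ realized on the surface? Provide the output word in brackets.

[sudtə]

Terminals under Place in this geometry: [labial], [round], [anterior], [coronal], [distributed], [strident], [dorsal], [high], [back].
Spreading Place from /t/ onto /b/ replaces those values with /t/'s: [−labial], [+anterior], [+coronal], [−distributed], [−strident], [−dorsal]. Features outside Place ([voice], [spread glottis], [constricted glottis], …) stay as in /b/.
The resulting bundle matches /d/ in the inventory; substituting it for /b/ gives [sudtə].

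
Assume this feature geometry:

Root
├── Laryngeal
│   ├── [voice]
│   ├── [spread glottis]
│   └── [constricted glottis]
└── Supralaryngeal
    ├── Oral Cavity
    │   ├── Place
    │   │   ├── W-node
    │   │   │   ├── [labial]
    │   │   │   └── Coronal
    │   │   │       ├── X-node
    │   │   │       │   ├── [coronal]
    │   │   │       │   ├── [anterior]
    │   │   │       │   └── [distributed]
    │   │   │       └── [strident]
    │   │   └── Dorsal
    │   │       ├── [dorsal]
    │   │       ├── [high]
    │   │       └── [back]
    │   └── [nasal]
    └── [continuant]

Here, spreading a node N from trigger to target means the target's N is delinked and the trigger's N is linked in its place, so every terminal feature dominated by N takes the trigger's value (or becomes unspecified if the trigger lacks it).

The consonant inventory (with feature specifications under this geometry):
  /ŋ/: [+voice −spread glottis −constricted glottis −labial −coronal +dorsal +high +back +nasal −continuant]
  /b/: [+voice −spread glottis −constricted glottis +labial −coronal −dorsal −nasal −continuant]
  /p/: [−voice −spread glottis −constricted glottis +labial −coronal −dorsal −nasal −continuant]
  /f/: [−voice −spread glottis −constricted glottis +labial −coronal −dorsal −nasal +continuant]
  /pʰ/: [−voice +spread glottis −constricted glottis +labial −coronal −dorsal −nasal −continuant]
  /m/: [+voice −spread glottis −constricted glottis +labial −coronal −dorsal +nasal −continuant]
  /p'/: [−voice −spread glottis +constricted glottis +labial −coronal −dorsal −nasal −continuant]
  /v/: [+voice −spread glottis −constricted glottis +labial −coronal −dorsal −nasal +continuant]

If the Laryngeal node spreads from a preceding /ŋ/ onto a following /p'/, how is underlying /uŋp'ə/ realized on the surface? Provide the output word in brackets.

Terminals under Laryngeal in this geometry: [voice], [spread glottis], [constricted glottis].
After delinking /p'/'s Laryngeal and linking /ŋ/'s, the affected terminals become [+voice], [−spread glottis], [−constricted glottis]; [labial], [coronal], [dorsal], … (outside Laryngeal) are retained from /p'/.
This feature bundle is that of [b], so /uŋp'ə/ surfaces as [uŋbə].

[uŋbə]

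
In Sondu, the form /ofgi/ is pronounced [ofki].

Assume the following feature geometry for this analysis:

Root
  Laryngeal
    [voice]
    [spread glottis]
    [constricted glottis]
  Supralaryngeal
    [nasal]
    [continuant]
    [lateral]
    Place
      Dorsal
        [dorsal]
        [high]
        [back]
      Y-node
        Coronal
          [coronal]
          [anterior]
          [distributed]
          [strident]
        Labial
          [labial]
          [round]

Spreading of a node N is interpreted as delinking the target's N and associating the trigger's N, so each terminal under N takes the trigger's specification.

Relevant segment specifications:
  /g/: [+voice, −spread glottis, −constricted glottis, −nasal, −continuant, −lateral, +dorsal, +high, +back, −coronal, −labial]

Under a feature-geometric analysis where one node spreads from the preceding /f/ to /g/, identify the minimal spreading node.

[voice]

/g/ and [k] differ in [voice]; every other specified feature is identical.
With a single altered terminal, the smallest constituent that could spread is that terminal — [voice].
[continuant], [dorsal] stay as in /g/ although /f/ differs there, so no node dominating them spread; among the remaining candidates [voice] is the lowest that derives the output.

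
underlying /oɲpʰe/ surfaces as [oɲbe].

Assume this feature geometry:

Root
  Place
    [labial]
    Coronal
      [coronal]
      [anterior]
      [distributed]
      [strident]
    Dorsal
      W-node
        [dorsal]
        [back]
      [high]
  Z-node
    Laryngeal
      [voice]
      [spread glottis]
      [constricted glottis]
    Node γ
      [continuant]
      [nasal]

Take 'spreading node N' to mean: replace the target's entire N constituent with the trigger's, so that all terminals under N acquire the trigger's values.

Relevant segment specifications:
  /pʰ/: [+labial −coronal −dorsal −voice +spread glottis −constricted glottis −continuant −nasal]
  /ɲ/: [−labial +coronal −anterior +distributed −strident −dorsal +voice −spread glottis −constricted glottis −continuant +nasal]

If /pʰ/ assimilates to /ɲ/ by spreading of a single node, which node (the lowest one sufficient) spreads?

The alternation /pʰ/ → [b] changes [voice], [spread glottis] and nothing else.
In this geometry the lowest node dominating all of them is Laryngeal: every daughter of Laryngeal dominates only a proper subset, so no lower node suffices.
Delinking /pʰ/'s Laryngeal and associating /ɲ/'s Laryngeal gives precisely the feature bundle of [b].
[nasal] — on which /ɲ/ differs from /pʰ/ — is unchanged, so neither Z-node nor anything higher can have spread; the constituent is no larger than Laryngeal.

Laryngeal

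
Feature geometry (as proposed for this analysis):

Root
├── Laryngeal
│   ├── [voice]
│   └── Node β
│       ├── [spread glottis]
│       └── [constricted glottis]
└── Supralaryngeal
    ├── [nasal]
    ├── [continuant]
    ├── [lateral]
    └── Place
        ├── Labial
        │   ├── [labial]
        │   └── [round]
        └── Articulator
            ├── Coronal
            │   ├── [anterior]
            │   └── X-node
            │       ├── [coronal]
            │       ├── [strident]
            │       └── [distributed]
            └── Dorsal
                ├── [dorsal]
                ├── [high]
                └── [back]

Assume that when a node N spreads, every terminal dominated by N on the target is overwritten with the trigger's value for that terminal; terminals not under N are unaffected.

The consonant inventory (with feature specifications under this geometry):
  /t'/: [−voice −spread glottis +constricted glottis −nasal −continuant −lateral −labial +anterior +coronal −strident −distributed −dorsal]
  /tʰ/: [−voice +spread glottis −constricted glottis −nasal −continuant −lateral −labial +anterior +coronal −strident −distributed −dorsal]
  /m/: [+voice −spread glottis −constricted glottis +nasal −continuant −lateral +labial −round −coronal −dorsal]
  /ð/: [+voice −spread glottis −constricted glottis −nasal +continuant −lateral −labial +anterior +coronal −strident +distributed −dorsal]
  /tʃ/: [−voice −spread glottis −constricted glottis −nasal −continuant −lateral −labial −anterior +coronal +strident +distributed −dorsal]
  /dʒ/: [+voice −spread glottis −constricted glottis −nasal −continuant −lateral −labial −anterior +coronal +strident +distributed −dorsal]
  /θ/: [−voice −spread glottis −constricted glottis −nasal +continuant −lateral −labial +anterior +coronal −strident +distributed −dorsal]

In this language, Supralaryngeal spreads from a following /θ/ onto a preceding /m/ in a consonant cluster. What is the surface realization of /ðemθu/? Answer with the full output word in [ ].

[ðeðθu]

Terminals under Supralaryngeal in this geometry: [nasal], [continuant], [lateral], [labial], [round], [anterior], [coronal], [strident], [distributed], [dorsal], [high], [back].
After delinking /m/'s Supralaryngeal and linking /θ/'s, the affected terminals become [−nasal], [+continuant], [−lateral], [−labial], [+anterior], [+coronal], [−strident], [+distributed], [−dorsal]; [voice], [spread glottis], [constricted glottis] (outside Supralaryngeal) are retained from /m/.
The resulting bundle matches /ð/ in the inventory; substituting it for /m/ gives [ðeðθu].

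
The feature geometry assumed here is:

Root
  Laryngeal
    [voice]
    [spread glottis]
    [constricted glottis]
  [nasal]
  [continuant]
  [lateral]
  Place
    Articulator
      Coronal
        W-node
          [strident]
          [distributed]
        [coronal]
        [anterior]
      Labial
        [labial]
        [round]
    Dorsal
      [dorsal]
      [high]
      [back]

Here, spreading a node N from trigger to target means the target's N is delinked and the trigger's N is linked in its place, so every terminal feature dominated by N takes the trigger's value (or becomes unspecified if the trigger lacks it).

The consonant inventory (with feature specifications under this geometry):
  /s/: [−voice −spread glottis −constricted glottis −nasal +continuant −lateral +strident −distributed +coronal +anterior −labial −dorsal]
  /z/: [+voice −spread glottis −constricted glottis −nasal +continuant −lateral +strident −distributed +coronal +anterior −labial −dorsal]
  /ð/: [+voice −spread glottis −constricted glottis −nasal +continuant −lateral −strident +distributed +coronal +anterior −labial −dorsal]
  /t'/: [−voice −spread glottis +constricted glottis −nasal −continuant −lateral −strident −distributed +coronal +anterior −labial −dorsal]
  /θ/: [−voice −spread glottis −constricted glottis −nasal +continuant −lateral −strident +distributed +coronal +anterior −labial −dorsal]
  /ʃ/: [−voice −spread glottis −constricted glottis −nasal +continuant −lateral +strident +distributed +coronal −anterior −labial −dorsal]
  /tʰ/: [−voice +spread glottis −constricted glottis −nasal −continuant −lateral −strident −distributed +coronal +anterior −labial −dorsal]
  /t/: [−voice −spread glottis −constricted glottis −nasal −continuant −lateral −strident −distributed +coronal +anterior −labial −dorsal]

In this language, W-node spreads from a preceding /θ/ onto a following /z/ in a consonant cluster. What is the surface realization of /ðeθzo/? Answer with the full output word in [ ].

W-node immediately or transitively dominates [strident], [distributed].
After delinking /z/'s W-node and linking /θ/'s, the affected terminals become [−strident], [+distributed]; [voice], [spread glottis], [constricted glottis], … (outside W-node) are retained from /z/.
Among the inventory, only /ð/ has exactly this specification, giving the surface form [ðeθðo].

[ðeθðo]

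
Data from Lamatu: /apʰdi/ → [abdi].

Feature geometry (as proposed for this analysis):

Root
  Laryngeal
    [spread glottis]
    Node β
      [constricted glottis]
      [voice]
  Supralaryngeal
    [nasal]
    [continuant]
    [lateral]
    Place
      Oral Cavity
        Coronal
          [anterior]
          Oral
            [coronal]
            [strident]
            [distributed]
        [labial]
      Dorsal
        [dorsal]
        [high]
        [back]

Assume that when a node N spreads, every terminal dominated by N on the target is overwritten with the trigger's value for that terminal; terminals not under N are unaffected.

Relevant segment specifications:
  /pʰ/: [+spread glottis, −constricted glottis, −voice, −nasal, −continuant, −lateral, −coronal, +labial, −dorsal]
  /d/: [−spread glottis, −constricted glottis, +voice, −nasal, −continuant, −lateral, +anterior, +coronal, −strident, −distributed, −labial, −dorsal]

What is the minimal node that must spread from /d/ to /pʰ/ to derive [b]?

Laryngeal

The alternation /pʰ/ → [b] changes [voice], [spread glottis] and nothing else.
The smallest constituent containing every changed terminal is Laryngeal — each of its daughters lacks at least one of the affected features.
Spreading Laryngeal from /d/ overwrites each of those terminals with /d/'s values, yielding exactly [b].
Since [coronal], [labial] are preserved even though /d/ disagrees there, no node above Laryngeal spread.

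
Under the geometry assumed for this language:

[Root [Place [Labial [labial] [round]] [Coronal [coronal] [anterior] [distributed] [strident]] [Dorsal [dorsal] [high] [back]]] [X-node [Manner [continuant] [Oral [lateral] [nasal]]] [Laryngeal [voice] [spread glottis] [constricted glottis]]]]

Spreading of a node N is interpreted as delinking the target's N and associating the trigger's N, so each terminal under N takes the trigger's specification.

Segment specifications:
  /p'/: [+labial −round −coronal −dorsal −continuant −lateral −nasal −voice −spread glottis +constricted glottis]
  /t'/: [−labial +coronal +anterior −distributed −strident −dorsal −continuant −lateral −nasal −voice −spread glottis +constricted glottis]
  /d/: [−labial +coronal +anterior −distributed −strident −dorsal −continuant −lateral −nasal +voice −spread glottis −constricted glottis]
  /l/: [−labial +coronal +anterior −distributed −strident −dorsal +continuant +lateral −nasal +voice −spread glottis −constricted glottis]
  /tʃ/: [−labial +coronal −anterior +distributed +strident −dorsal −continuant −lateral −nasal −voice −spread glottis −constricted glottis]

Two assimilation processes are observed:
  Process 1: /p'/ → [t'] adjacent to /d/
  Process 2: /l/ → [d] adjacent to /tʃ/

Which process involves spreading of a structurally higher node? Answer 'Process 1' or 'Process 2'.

In Process 1, [labial], [round], [coronal], [anterior], [distributed], [strident] change, so the minimal spreading node is Place at depth 1.
Process 2: the features that change are [continuant], [lateral]; the minimal node is Manner (depth 2).
Place is closer to Root than Manner, so Process 1 spreads the higher node.

Process 1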